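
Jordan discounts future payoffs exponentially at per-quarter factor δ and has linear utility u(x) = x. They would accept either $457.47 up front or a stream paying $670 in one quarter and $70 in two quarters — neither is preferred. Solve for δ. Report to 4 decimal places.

The stream is worth 670δ + 70δ² today, so 670δ + 70δ² = 457.47.
So 70δ² + 670δ − 457.47 = 0.
δ = (−670 + √(670² + 4·70·457.47)) / (2·70) = (−670 + √576991.60) / 140 ≈ 0.6400.

δ ≈ 0.6400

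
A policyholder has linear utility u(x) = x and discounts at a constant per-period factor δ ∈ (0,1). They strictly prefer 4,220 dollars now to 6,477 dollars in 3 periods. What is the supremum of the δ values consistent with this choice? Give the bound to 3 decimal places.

Under u(x) = x this choice says 4220 > δ^3·6477.
Dividing by 6477: δ^3 < 0.65154. Both sides are positive, so the cube root keeps the direction.
δ < (4220/6477)^(1/3) ≈ 0.867.

δ < 0.867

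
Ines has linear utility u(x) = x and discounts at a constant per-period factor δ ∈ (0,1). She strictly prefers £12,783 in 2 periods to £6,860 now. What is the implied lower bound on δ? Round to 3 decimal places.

δ > 0.733

Comparing present values: 6860 < δ^2·12783.
Dividing by 12783: δ^2 > 0.53665. Both sides are positive, so the square root keeps the direction.
δ > 0.53665^(1/2) = 0.733.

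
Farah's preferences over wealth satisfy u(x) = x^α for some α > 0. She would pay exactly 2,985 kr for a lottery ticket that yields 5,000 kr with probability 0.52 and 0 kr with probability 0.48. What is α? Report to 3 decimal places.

α ≈ 1.268

EU(lottery) = 0.52·5000^α + 0.48·0 = 0.52·5000^α.
Setting u(2985) equal to that: 2985^α = 0.52·5000^α ⇒ (2985/5000)^α = 0.52.
Taking logs: α·ln(2985/5000) = ln(0.52), so α = -0.653926 / -0.515838 ≈ 1.268.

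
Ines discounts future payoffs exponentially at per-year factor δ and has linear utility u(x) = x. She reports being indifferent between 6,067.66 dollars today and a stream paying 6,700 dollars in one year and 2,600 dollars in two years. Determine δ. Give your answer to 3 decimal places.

Present value of the stream is 6700·δ + 2600·δ². Indifference gives 6700δ + 2600δ² = 6067.66.
Rearranged: 2600δ² + 6700δ − 6067.66 = 0.
The positive root is δ = [−6700 + √(6700² + 4·2600·6067.66)] / (2·2600) = (−6700 + 10392.000)/5200 ≈ 0.710.

δ ≈ 0.710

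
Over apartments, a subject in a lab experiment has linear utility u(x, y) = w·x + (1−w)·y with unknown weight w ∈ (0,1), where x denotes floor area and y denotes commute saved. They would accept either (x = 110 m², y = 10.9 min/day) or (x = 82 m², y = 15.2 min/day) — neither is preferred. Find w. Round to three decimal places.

w = 0.133

u(110,10.9) = u(82,15.2) means w·110 + (1−w)·10.9 = w·82 + (1−w)·15.2.
Rearranging, 28·w − 4.3·(1−w) = 0.
Hence w = 4.3/(28+4.3) = 4.3/32.3 = 0.133.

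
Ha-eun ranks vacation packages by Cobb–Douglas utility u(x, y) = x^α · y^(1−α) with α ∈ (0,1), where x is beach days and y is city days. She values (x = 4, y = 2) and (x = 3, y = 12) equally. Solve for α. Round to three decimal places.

Set the two utilities equal: 4^α·2^(1−α) = 3^α·12^(1−α).
(4/3)^α = (12/2)^(1−α); take logs: α·ln(4/3) = (1−α)·ln(12/2), i.e. α·0.287682 = (1−α)·1.791759.
So α/(1−α) = (1.791759)/(0.287682) = 6.228262, and α = 6.228262/7.228262 ≈ 0.862.

α ≈ 0.862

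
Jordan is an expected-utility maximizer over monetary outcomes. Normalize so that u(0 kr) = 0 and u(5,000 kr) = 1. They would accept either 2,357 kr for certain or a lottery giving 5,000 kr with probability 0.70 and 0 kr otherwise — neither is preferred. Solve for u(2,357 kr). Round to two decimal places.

0.70

u(2,357 kr) equals the lottery's expected utility: 0.70·1 + 0.30·0 = 0.70.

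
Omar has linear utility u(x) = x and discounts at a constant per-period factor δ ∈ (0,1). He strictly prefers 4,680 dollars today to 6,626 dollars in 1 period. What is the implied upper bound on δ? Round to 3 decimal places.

δ < 0.706

Under u(x) = x this choice says 4680 > δ·6626.
So δ < 4680/6626 = 0.70631.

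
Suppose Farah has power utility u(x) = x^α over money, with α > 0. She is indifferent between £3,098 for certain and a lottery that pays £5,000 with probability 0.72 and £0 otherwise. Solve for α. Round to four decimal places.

α ≈ 0.6863

EU(lottery) = 0.72·5000^α + 0.28·0 = 0.72·5000^α.
Setting u(3098) equal to that: 3098^α = 0.72·5000^α ⇒ (3098/5000)^α = 0.72.
α = ln(0.72) / ln(3098/5000) = -0.3285041/-0.4786812 ≈ 0.6863.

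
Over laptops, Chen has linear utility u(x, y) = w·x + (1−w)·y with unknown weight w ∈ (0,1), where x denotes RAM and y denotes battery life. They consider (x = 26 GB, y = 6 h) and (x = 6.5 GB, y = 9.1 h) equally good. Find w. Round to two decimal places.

u(26,6) = u(6.5,9.1) means w·26 + (1−w)·6 = w·6.5 + (1−w)·9.1.
w·(26−6.5) = (1−w)·(9.1−6), i.e. w·19.5 = (1−w)·3.1.
Hence w = 3.1/(19.5+3.1) = 3.1/22.6 = 0.14.

w = 0.14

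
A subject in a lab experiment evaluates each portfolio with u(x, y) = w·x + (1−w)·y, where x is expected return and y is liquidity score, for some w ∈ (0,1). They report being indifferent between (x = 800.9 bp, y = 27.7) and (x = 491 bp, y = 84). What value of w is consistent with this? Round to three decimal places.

u(800.9,27.7) = u(491,84) means w·800.9 + (1−w)·27.7 = w·491 + (1−w)·84.
Collecting terms: w·309.9 = (1−w)·56.3.
Hence w = 56.3/(309.9+56.3) = 56.3/366.2 = 0.154.

w = 0.154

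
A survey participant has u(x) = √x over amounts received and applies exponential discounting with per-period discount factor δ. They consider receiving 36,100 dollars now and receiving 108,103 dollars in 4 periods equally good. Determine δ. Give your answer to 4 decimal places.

The payoff in 4 periods is discounted by δ^4, so u(36100) = δ^4·u(108103) and δ^4 = u(36100)/u(108103).
With u(x) = √x: δ^4 = √36100/√108103 = √(36100/108103) = 0.57788.
Taking the 4th root: δ = 0.57788^(1/4) ≈ 0.8719.

δ ≈ 0.8719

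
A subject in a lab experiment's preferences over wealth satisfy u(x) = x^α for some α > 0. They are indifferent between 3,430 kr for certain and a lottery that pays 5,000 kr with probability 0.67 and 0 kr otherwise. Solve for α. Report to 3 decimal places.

α ≈ 1.063

EU(lottery) = 0.67·5000^α + 0.33·0 = 0.67·5000^α.
Setting u(3430) equal to that: 3430^α = 0.67·5000^α ⇒ (3430/5000)^α = 0.67.
Taking logs: α·ln(3430/5000) = ln(0.67), so α = -0.400478 / -0.376878 ≈ 1.063.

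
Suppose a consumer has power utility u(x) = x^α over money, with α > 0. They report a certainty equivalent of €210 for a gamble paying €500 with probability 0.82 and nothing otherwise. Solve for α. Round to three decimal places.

The lottery's expected utility is 0.82·u(500) + 0.18·u(0) = 0.82·500^α (since u(0) = 0 for α > 0).
Setting u(210) equal to that: 210^α = 0.82·500^α ⇒ (210/500)^α = 0.82.
Take logs: α = ln 0.82 / ln(210/500) ≈ 0.22876.

α ≈ 0.229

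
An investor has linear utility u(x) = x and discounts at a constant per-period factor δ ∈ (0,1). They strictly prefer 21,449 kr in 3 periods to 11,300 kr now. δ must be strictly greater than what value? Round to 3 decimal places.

δ > 0.808

The preference means 11300 < δ^3·21449.
So δ^3 > 11300/21449 = 0.52683; taking the cube root of both positive sides preserves the inequality.
δ > 0.52683^(1/3) = 0.808.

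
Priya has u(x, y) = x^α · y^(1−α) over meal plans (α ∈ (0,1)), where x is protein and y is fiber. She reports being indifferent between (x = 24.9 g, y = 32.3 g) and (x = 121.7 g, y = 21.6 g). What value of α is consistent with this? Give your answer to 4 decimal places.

α ≈ 0.2023

Indifference: 24.9^α · 32.3^(1−α) = 121.7^α · 21.6^(1−α).
Taking logs: α·ln 24.9 + (1−α)·ln 32.3 = α·ln 121.7 + (1−α)·ln 21.6, i.e. α·-1.5866912 = (1−α)·-0.4023739.
So α/(1−α) = (-0.4023739)/(-1.5866912) = 0.2535931, and α = 0.2535931/1.2535931 ≈ 0.2023.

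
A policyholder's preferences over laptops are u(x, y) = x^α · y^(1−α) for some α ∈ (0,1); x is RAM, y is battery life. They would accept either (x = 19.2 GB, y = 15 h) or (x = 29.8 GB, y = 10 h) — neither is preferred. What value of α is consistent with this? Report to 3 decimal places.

Indifference: 19.2^α · 15^(1−α) = 29.8^α · 10^(1−α).
Rearrange to (19.2/29.8)^α = (10/15)^(1−α) and take logs: α·-0.439598 = (1−α)·-0.405465.
So α/(1−α) = (-0.405465)/(-0.439598) = 0.922354, and α = 0.922354/1.922354 ≈ 0.480.

α ≈ 0.480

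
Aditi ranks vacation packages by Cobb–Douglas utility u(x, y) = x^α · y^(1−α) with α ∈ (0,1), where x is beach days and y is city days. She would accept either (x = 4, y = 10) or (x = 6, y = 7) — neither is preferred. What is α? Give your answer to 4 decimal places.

The Cobb–Douglas utilities coincide, so 4^α·10^(1−α) = 6^α·7^(1−α).
(4/6)^α = (7/10)^(1−α); take logs: α·ln(4/6) = (1−α)·ln(7/10), i.e. α·-0.4054651 = (1−α)·-0.3566749.
Thus α·(-0.7621400) = -0.3566749, so α = -0.3566749/-0.7621400 ≈ 0.4680.

α ≈ 0.4680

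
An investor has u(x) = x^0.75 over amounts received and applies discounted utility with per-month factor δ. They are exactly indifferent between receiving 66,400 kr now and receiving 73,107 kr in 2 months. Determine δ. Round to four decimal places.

The payoff in 2 months is discounted by δ^2, so u(66400) = δ^2·u(73107) and δ^2 = u(66400)/u(73107).
With u(x) = x^0.75: δ^2 = 66400^0.75/73107^0.75 = (66400/73107)^0.75 = 0.93037.
So δ = 0.93037^(1/2) ≈ 0.9646.

δ ≈ 0.9646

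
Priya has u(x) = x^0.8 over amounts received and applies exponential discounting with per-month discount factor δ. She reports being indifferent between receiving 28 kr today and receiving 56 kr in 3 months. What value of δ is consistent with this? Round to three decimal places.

Indifference means u(28) = δ^3 · u(56), so δ^3 = u(28)/u(56).
With u(x) = x^0.8: δ^3 = 28^0.8/56^0.8 = (28/56)^0.8 = 0.57435.
Taking the cube root: δ = 0.57435^(1/3) ≈ 0.831.

δ ≈ 0.831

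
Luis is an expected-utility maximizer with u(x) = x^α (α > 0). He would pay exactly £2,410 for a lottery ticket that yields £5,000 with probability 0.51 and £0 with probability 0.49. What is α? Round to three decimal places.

The lottery's expected utility is 0.51·u(5000) + 0.49·u(0) = 0.51·5000^α (since u(0) = 0 for α > 0).
Equating: 2410^α = 0.51·5000^α, i.e. 0.4820^α = 0.51.
Taking logs: α·ln(2410/5000) = ln(0.51), so α = -0.673345 / -0.729811 ≈ 0.923.

α ≈ 0.923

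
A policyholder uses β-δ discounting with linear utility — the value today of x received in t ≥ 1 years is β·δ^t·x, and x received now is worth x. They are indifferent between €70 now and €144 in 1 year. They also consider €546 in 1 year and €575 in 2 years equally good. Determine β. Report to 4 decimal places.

The second indifference involves only future payoffs, so β cancels: β·δ^1·546 = β·δ^2·575, giving δ = 546/575 = 0.94957.
Now use the now-vs-future pair: 70 = β·δ·144 gives β = 70/(0.94957·144) ≈ 0.5119.

β ≈ 0.5119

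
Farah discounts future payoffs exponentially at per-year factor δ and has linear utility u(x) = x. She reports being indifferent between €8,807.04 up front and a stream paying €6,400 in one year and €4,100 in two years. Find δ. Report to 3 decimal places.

δ ≈ 0.880

Present value of the stream is 6400·δ + 4100·δ². Indifference gives 6400δ + 4100δ² = 8807.04.
Rearranged: 4100δ² + 6400δ − 8807.04 = 0.
The positive root is δ = [−6400 + √(6400² + 4·4100·8807.04)] / (2·4100) = (−6400 + 13616.000)/8200 ≈ 0.880.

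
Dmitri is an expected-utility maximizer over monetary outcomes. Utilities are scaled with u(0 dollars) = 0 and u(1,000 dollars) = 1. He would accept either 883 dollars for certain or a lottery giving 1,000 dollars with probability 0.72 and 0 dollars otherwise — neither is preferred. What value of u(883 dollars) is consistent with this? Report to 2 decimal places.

0.72

By the standard-gamble method, u(883 dollars) is just the indifference probability on the best outcome: 0.72.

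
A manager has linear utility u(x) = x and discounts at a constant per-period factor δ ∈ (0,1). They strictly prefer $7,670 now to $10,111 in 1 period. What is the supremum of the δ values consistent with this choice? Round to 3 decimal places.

δ < 0.759

Under u(x) = x this choice says 7670 > δ·10111.
Dividing through by 10111 gives δ < 0.75858.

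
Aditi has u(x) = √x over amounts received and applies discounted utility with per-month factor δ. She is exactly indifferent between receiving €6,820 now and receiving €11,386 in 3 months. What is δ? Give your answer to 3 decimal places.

δ ≈ 0.918

Indifference means u(6820) = δ^3 · u(11386), so δ^3 = u(6820)/u(11386).
Since u(x) = √x, δ^3 = √(6820/11386) = 0.77394.
Hence δ = (0.77394)^(1/3) = 0.91813.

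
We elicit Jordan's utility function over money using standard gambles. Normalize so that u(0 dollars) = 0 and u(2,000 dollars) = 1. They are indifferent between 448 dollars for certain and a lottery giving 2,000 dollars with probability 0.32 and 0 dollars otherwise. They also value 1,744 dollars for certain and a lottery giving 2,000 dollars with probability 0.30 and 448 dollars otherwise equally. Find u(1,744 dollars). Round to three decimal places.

0.524

The first gamble pins u(448 dollars): it must equal 0.32·1 + 0.68·0 = 0.32.
Chaining: u(1,744 dollars) = 0.30·1.00 + 0.70·0.32 = 0.5240.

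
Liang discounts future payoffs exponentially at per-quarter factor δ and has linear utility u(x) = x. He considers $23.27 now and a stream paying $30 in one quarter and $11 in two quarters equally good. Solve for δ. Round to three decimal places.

Equating present values: 23.27 = 30δ + 11δ².
That is, 11δ² + 30δ − 23.27 = 0, a quadratic in δ.
The positive root is δ = [−30 + √(30² + 4·11·23.27)] / (2·11) = (−30 + 43.862)/22 ≈ 0.630.

δ ≈ 0.630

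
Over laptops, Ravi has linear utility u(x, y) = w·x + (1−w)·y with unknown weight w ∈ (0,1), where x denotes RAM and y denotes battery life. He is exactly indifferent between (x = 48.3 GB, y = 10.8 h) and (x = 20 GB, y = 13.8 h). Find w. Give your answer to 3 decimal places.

w = 0.096

u(48.3,10.8) = u(20,13.8) means w·48.3 + (1−w)·10.8 = w·20 + (1−w)·13.8.
w·(48.3−20) = (1−w)·(13.8−10.8), i.e. w·28.3 = (1−w)·3.
The marginal rate of substitution is 3/28.3, so w = 3/(28.3+3) = 0.096.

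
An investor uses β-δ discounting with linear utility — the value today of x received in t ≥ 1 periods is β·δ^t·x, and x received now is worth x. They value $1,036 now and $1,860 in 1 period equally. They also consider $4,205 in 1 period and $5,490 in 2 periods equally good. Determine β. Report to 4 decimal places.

β ≈ 0.7272

The second indifference involves only future payoffs, so β cancels: β·δ^1·4205 = β·δ^2·5490, giving δ = 4205/5490 = 0.76594.
The first indifference: 1036 = β·δ·1860, so β = 1036/(δ·1860) = 1036/(0.76594·1860) ≈ 0.7272.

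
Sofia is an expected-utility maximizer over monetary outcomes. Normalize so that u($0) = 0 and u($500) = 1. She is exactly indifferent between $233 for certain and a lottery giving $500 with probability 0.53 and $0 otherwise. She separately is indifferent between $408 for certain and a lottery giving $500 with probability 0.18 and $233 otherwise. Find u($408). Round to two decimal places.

0.61

From the first indifference, u($233) = 0.53·u($500) + 0.47·u($0) = 0.53·1 + 0.47·0 = 0.53.
The second indifference gives u($408) = 0.18·u($500) + 0.82·u($233) = 0.18·1.00 + 0.82·0.53 = 0.6146.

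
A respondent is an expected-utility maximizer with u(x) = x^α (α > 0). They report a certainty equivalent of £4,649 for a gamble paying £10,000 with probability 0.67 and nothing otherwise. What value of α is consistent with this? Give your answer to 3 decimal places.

α ≈ 0.523

The lottery's expected utility is 0.67·u(10000) + 0.33·u(0) = 0.67·10000^α (since u(0) = 0 for α > 0).
Indifference: 4649^α = 0.67·10000^α, so (4649/10000)^α = 0.67.
α = ln(0.67) / ln(4649/10000) = -0.400478/-0.765933 ≈ 0.523.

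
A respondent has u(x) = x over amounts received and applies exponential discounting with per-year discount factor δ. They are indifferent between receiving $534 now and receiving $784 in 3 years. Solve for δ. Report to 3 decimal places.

Equating discounted utilities: u(534) = δ^3·u(784) ⇒ δ^3 = u(534)/u(784).
With u(x) = x: δ^3 = 534/784 = 0.68112.
So δ = 0.68112^(1/3) ≈ 0.880.

δ ≈ 0.880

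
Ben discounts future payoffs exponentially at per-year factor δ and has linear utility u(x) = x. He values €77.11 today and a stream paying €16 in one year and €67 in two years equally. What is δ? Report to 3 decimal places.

δ ≈ 0.960

Present value of the stream is 16·δ + 67·δ². Indifference gives 16δ + 67δ² = 77.11.
So 67δ² + 16δ − 77.11 = 0.
The positive root is δ = [−16 + √(16² + 4·67·77.11)] / (2·67) = (−16 + 144.643)/134 ≈ 0.960.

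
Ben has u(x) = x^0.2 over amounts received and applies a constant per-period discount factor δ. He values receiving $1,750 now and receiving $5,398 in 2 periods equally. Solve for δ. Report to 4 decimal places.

δ ≈ 0.8935

Indifference means u(1750) = δ^2 · u(5398), so δ^2 = u(1750)/u(5398).
With u(x) = x^0.2: δ^2 = 1750^0.2/5398^0.2 = (1750/5398)^0.2 = 0.79829.
So δ = 0.79829^(1/2) ≈ 0.8935.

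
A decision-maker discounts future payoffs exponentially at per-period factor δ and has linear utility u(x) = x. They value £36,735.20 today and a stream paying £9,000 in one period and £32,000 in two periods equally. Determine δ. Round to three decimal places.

Equating present values: 36735.20 = 9000δ + 32000δ².
So 32000δ² + 9000δ − 36735.20 = 0.
δ = (−9000 + √(9000² + 4·32000·36735.20)) / (2·32000) = (−9000 + √4783105600.00) / 64000 ≈ 0.940.

δ ≈ 0.940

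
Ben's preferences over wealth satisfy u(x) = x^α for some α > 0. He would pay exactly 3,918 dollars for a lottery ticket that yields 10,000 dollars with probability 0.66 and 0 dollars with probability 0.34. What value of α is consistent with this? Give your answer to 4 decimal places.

α ≈ 0.4435

EU(lottery) = 0.66·10000^α + 0.34·0 = 0.66·10000^α.
Indifference: 3918^α = 0.66·10000^α, so (3918/10000)^α = 0.66.
α = ln(0.66) / ln(3918/10000) = -0.4155154/-0.9370038 ≈ 0.4435.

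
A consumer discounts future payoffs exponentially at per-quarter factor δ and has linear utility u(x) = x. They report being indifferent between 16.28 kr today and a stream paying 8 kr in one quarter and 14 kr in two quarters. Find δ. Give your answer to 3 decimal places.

δ ≈ 0.830

Equating present values: 16.28 = 8δ + 14δ².
That is, 14δ² + 8δ − 16.28 = 0, a quadratic in δ.
δ = (−8 + √(8² + 4·14·16.28)) / (2·14) = (−8 + √975.68) / 28 ≈ 0.830.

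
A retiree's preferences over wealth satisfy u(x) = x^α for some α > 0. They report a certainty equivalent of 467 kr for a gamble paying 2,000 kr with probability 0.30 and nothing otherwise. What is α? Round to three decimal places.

α ≈ 0.828

The lottery's expected utility is 0.30·u(2000) + 0.70·u(0) = 0.30·2000^α (since u(0) = 0 for α > 0).
Equating: 467^α = 0.30·2000^α, i.e. 0.2335^α = 0.30.
α = ln(0.30) / ln(467/2000) = -1.203973/-1.454573 ≈ 0.828.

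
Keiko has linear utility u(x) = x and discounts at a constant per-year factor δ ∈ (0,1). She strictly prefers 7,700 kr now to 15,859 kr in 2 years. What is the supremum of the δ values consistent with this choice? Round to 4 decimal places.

δ < 0.6968

The preference means 7700 > δ^2·15859.
So δ^2 < 7700/15859 = 0.48553; taking the square root of both positive sides preserves the inequality.
δ < 0.48553^(1/2) = 0.6968.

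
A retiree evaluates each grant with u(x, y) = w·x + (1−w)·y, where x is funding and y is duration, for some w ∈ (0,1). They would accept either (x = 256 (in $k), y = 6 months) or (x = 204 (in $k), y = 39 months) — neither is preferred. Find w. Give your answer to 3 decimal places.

Equating utilities: w·256 + (1−w)·6 = w·204 + (1−w)·39.
Collecting terms: w·52 = (1−w)·33.
The marginal rate of substitution is 33/52, so w = 33/(52+33) = 0.388.

w = 0.388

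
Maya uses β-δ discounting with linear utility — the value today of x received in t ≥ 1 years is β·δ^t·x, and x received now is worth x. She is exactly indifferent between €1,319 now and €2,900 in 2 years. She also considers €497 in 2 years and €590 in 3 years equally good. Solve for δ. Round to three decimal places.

δ ≈ 0.842

From the later pair, β·δ^2·497 = β·δ^3·590; dividing through, δ = 497/590 = 0.84237.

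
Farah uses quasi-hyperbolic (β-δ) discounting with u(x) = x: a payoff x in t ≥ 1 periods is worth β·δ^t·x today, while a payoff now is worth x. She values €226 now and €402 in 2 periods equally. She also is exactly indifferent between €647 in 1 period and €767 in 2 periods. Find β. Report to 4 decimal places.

The second indifference involves only future payoffs, so β cancels: β·δ^1·647 = β·δ^2·767, giving δ = 647/767 = 0.84355.
The first indifference: 226 = β·δ^2·402, so β = 226/(δ^2·402) = 226/(0.71157·402) ≈ 0.7901.

β ≈ 0.7901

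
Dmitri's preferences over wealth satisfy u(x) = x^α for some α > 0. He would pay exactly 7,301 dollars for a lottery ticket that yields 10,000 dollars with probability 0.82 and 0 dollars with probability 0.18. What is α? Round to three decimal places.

α ≈ 0.631

The lottery's expected utility is 0.82·u(10000) + 0.18·u(0) = 0.82·10000^α (since u(0) = 0 for α > 0).
Equating: 7301^α = 0.82·10000^α, i.e. 0.7301^α = 0.82.
Taking logs: α·ln(7301/10000) = ln(0.82), so α = -0.198451 / -0.314574 ≈ 0.631.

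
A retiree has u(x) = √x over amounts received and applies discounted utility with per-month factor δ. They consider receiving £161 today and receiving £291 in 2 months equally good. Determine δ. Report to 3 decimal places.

δ ≈ 0.862

Indifference means u(161) = δ^2 · u(291), so δ^2 = u(161)/u(291).
Since u(x) = √x, δ^2 = √(161/291) = 0.74382.
So δ = 0.74382^(1/2) ≈ 0.862.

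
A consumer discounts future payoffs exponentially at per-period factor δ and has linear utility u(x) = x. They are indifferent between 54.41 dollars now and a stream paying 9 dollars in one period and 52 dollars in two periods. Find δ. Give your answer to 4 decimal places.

δ ≈ 0.9400

Present value of the stream is 9·δ + 52·δ². Indifference gives 9δ + 52δ² = 54.41.
So 52δ² + 9δ − 54.41 = 0.
δ = (−9 + √(9² + 4·52·54.41)) / (2·52) = (−9 + √11398.28) / 104 ≈ 0.9400.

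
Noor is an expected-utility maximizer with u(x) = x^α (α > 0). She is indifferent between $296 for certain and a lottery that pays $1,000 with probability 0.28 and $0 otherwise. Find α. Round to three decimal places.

EU(lottery) = 0.28·1000^α + 0.72·0 = 0.28·1000^α.
Indifference: 296^α = 0.28·1000^α, so (296/1000)^α = 0.28.
α = ln(0.28) / ln(296/1000) = -1.272966/-1.217396 ≈ 1.046.

α ≈ 1.046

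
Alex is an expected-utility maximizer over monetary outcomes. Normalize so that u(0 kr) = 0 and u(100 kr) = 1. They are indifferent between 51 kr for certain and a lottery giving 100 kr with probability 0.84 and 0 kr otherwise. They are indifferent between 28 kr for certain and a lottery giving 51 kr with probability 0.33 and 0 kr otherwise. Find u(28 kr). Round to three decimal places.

First, u(51 kr) = 0.84·u(100 kr) + 0.16·u(0 kr) = 0.84.
The second indifference gives u(28 kr) = 0.33·u(51 kr) + 0.67·u(0 kr) = 0.33·0.84 + 0.67·0.00 = 0.2772.

0.277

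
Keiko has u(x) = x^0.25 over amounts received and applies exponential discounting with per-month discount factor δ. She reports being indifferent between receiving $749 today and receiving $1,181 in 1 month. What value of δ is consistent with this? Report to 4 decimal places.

δ ≈ 0.8924

Indifference means u(749) = δ · u(1181), so δ = u(749)/u(1181).
Since u(x) = x^0.25, δ = (749/1181)^0.25 = 0.63421^0.25 = 0.89240.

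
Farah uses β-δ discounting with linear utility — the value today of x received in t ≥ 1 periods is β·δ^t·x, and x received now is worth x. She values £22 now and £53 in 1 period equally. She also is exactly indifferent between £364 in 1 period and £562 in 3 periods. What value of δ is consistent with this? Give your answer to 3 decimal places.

From the later pair, β·δ^1·364 = β·δ^3·562; dividing through, δ^2 = 364/562 = 0.64769, so δ = 0.80479.

δ ≈ 0.805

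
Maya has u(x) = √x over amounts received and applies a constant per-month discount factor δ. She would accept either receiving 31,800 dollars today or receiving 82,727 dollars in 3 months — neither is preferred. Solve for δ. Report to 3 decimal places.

δ ≈ 0.853

Equating discounted utilities: u(31800) = δ^3·u(82727) ⇒ δ^3 = u(31800)/u(82727).
Since u(x) = √x, δ^3 = √(31800/82727) = 0.62000.
Taking the cube root: δ = 0.62000^(1/3) ≈ 0.853.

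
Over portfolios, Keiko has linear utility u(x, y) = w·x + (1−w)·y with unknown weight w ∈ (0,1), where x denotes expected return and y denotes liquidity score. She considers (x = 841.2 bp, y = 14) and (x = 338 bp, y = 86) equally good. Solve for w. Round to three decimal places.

w = 0.125

u(841.2,14) = u(338,86) means w·841.2 + (1−w)·14 = w·338 + (1−w)·86.
Rearranging, 503.2·w − 72·(1−w) = 0.
Hence w = 72/(503.2+72) = 72/575.2 = 0.125.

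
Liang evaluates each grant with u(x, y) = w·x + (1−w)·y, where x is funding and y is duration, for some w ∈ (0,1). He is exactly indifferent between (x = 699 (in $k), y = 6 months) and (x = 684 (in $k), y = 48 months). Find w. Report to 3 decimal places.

w = 0.737

u(699,6) = u(684,48) means w·699 + (1−w)·6 = w·684 + (1−w)·48.
Rearranging, 15·w − 42·(1−w) = 0.
The marginal rate of substitution is 42/15, so w = 42/(15+42) = 0.737.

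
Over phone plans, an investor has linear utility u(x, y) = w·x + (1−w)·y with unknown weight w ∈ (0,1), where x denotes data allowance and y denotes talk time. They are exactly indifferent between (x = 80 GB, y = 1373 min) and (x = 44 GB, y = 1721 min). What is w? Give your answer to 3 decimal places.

u(80,1373) = u(44,1721) means w·80 + (1−w)·1373 = w·44 + (1−w)·1721.
Rearranging, 36·w − 348·(1−w) = 0.
The marginal rate of substitution is 348/36, so w = 348/(36+348) = 0.906.

w = 0.906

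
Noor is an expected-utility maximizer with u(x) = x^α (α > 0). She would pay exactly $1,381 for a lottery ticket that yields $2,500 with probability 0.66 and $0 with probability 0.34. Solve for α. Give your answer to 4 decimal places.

Since u(0) = 0, the lottery's EU is 0.66·2500^α.
Indifference: 1381^α = 0.66·2500^α, so (1381/2500)^α = 0.66.
α = ln(0.66) / ln(1381/2500) = -0.4155154/-0.5934829 ≈ 0.7001.

α ≈ 0.7001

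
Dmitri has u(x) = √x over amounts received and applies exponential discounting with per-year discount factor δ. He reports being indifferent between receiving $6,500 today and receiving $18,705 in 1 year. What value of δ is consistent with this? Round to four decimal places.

δ ≈ 0.5895

Indifference means u(6500) = δ · u(18705), so δ = u(6500)/u(18705).
With u(x) = √x: δ = √6500/√18705 = √(6500/18705) = 0.58949.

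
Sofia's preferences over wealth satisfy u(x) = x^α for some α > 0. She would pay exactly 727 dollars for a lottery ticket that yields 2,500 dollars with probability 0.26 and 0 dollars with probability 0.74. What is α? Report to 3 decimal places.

α ≈ 1.091

EU(lottery) = 0.26·2500^α + 0.74·0 = 0.26·2500^α.
Equating: 727^α = 0.26·2500^α, i.e. 0.2908^α = 0.26.
Take logs: α = ln 0.26 / ln(727/2500) ≈ 1.09064.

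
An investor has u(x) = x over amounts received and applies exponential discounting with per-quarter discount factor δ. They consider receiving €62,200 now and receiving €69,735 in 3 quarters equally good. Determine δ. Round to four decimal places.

δ ≈ 0.9626

Equating discounted utilities: u(62200) = δ^3·u(69735) ⇒ δ^3 = u(62200)/u(69735).
With u(x) = x: δ^3 = 62200/69735 = 0.89195.
Hence δ = (0.89195)^(1/3) = 0.962601.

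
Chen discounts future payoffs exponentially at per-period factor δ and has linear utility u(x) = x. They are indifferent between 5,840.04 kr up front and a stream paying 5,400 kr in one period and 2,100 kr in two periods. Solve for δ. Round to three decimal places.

δ ≈ 0.820

The stream is worth 5400δ + 2100δ² today, so 5400δ + 2100δ² = 5840.04.
So 2100δ² + 5400δ − 5840.04 = 0.
By the quadratic formula (taking the positive root), δ = (−5400 + √78216336.00) / 4200 ≈ 0.820.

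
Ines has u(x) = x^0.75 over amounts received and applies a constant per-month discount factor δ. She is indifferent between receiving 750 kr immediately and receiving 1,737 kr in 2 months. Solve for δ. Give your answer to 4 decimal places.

Equating discounted utilities: u(750) = δ^2·u(1737) ⇒ δ^2 = u(750)/u(1737).
With u(x) = x^0.75: δ^2 = 750^0.75/1737^0.75 = (750/1737)^0.75 = 0.53266.
So δ = 0.53266^(1/2) ≈ 0.7298.

δ ≈ 0.7298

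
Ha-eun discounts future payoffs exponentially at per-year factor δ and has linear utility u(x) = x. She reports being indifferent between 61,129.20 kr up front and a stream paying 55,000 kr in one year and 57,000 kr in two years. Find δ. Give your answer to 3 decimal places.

The stream is worth 55000δ + 57000δ² today, so 55000δ + 57000δ² = 61129.20.
That is, 57000δ² + 55000δ − 61129.20 = 0, a quadratic in δ.
δ = (−55000 + √(55000² + 4·57000·61129.20)) / (2·57000) = (−55000 + √16962457600.00) / 114000 ≈ 0.660.

δ ≈ 0.660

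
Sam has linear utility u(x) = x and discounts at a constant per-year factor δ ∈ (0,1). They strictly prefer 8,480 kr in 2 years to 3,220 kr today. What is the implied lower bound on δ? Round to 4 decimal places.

Comparing present values: 3220 < δ^2·8480.
Dividing by 8480: δ^2 > 0.37972. Both sides are positive, so the square root keeps the direction.
δ > (3220/8480)^(1/2) ≈ 0.6162.

δ > 0.6162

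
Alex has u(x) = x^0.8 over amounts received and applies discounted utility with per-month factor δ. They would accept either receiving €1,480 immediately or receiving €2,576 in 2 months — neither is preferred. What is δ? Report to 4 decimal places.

Equating discounted utilities: u(1480) = δ^2·u(2576) ⇒ δ^2 = u(1480)/u(2576).
With u(x) = x^0.8: δ^2 = 1480^0.8/2576^0.8 = (1480/2576)^0.8 = 0.64188.
Hence δ = (0.64188)^(1/2) = 0.801173.

δ ≈ 0.8012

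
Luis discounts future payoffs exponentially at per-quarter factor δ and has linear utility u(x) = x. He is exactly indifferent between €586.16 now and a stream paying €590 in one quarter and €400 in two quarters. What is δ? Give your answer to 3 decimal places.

δ ≈ 0.680

Equating present values: 586.16 = 590δ + 400δ².
So 400δ² + 590δ − 586.16 = 0.
δ = (−590 + √(590² + 4·400·586.16)) / (2·400) = (−590 + √1285956.00) / 800 ≈ 0.680.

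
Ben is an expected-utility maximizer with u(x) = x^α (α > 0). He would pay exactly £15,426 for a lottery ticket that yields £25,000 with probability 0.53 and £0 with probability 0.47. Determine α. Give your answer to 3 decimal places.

α ≈ 1.315

The lottery's expected utility is 0.53·u(25000) + 0.47·u(0) = 0.53·25000^α (since u(0) = 0 for α > 0).
Equating: 15426^α = 0.53·25000^α, i.e. 0.6170^α = 0.53.
Taking logs: α·ln(15426/25000) = ln(0.53), so α = -0.634878 / -0.482821 ≈ 1.315.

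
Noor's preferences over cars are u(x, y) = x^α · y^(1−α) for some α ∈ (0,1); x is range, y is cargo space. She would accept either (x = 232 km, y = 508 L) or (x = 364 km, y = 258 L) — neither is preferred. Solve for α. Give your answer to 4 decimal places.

Indifference: 232^α · 508^(1−α) = 364^α · 258^(1−α).
Rearrange to (232/364)^α = (258/508)^(1−α) and take logs: α·-0.4504165 = (1−α)·-0.6775219.
Thus α·(-1.1279384) = -0.6775219, so α = -0.6775219/-1.1279384 ≈ 0.6007.

α ≈ 0.6007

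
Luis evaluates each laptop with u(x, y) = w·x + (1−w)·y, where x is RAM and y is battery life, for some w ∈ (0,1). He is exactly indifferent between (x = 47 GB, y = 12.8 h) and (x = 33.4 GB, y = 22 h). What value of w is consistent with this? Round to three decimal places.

w = 0.404

Indifference: w·47 + (1−w)·12.8 = w·33.4 + (1−w)·22.
Collecting terms: w·13.6 = (1−w)·9.2.
The marginal rate of substitution is 9.2/13.6, so w = 9.2/(13.6+9.2) = 0.404.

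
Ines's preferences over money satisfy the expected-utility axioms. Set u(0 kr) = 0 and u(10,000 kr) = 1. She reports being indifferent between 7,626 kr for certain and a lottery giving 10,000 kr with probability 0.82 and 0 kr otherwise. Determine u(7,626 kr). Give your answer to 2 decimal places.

0.82

u(7,626 kr) equals the lottery's expected utility: 0.82·1 + 0.18·0 = 0.82.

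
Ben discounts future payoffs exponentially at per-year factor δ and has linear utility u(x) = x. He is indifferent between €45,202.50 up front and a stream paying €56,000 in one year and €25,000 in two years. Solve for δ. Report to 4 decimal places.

Equating present values: 45202.50 = 56000δ + 25000δ².
So 25000δ² + 56000δ − 45202.50 = 0.
The positive root is δ = [−56000 + √(56000² + 4·25000·45202.50)] / (2·25000) = (−56000 + 87500.000)/50000 ≈ 0.6300.

δ ≈ 0.6300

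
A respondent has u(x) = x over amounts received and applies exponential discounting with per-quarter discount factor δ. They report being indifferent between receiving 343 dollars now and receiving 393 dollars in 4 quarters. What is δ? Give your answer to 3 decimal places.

δ ≈ 0.967

Equating discounted utilities: u(343) = δ^4·u(393) ⇒ δ^4 = u(343)/u(393).
With u(x) = x: δ^4 = 343/393 = 0.87277.
Hence δ = (0.87277)^(1/4) = 0.96655.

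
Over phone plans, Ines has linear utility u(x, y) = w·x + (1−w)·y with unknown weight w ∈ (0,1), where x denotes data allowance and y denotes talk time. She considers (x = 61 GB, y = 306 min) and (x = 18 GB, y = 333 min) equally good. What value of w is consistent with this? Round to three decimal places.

w = 0.386

Equating utilities: w·61 + (1−w)·306 = w·18 + (1−w)·333.
Rearranging, 43·w − 27·(1−w) = 0.
Hence w = 27/(43+27) = 27/70 = 0.386.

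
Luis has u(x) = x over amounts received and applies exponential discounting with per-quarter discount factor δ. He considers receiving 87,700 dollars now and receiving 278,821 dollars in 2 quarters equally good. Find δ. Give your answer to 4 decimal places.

The payoff in 2 quarters is discounted by δ^2, so u(87700) = δ^2·u(278821) and δ^2 = u(87700)/u(278821).
With u(x) = x: δ^2 = 87700/278821 = 0.31454.
Taking the square root: δ = 0.31454^(1/2) ≈ 0.5608.

δ ≈ 0.5608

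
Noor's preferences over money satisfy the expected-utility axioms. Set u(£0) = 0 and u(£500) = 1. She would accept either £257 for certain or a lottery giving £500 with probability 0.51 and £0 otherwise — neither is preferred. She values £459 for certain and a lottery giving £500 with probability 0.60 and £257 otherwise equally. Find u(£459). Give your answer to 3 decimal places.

The first gamble pins u(£257): it must equal 0.51·1 + 0.49·0 = 0.51.
Chaining: u(£459) = 0.60·1.00 + 0.40·0.51 = 0.8040.

0.804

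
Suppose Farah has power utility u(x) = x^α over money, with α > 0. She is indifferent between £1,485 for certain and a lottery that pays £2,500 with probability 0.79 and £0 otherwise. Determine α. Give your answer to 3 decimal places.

Since u(0) = 0, the lottery's EU is 0.79·2500^α.
Setting u(1485) equal to that: 1485^α = 0.79·2500^α ⇒ (1485/2500)^α = 0.79.
α = ln(0.79) / ln(1485/2500) = -0.235722/-0.520876 ≈ 0.453.

α ≈ 0.453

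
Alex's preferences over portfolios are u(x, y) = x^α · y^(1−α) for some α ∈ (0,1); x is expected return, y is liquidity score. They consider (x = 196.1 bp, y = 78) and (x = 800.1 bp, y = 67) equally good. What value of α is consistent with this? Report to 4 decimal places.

α ≈ 0.0976

The Cobb–Douglas utilities coincide, so 196.1^α·78^(1−α) = 800.1^α·67^(1−α).
Rearrange to (196.1/800.1)^α = (67/78)^(1−α) and take logs: α·-1.4061120 = (1−α)·-0.1520162.
With A = -1.4061120 and B = -0.1520162: α·A = (1−α)·B, so α = B/(A+B) = -0.1520162/-1.5581282 ≈ 0.0976.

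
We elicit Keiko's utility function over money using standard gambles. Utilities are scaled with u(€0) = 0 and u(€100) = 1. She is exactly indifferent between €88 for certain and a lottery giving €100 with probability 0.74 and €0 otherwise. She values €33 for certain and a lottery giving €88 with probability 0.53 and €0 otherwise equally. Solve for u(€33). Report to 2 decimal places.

First, u(€88) = 0.74·u(€100) + 0.26·u(€0) = 0.74.
Chaining: u(€33) = 0.53·0.74 + 0.47·0.00 = 0.3922.

0.39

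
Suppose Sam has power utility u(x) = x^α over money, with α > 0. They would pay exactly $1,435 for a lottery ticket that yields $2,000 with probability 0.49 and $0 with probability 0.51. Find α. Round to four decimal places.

EU(lottery) = 0.49·2000^α + 0.51·0 = 0.49·2000^α.
Equating: 1435^α = 0.49·2000^α, i.e. 0.7175^α = 0.49.
Taking logs: α·ln(1435/2000) = ln(0.49), so α = -0.7133499 / -0.3319823 ≈ 2.1488.

α ≈ 2.1488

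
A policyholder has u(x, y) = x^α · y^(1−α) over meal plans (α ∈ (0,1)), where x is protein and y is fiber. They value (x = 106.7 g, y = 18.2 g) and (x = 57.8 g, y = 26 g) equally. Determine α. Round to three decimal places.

The Cobb–Douglas utilities coincide, so 106.7^α·18.2^(1−α) = 57.8^α·26^(1−α).
Rearrange to (106.7/57.8)^α = (26/18.2)^(1−α) and take logs: α·0.613032 = (1−α)·0.356675.
With A = 0.613032 and B = 0.356675: α·A = (1−α)·B, so α = B/(A+B) = 0.356675/0.969707 ≈ 0.368.

α ≈ 0.368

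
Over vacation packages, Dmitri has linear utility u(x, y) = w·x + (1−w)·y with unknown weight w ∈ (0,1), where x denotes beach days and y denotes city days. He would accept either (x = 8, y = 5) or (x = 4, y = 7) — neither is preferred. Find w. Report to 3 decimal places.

u(8,5) = u(4,7) means w·8 + (1−w)·5 = w·4 + (1−w)·7.
Rearranging, 4·w − 2·(1−w) = 0.
Hence w = 2/(4+2) = 2/6 = 0.333.

w = 0.333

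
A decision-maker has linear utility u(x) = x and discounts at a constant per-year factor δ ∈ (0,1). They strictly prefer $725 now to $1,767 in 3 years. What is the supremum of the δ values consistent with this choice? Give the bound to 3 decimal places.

Under u(x) = x this choice says 725 > δ^3·1767.
Hence δ^3 < 725/1767 = 0.41030, and x ↦ x^(1/3) is increasing on (0,∞).
δ < (725/1767)^(1/3) ≈ 0.743.

δ < 0.743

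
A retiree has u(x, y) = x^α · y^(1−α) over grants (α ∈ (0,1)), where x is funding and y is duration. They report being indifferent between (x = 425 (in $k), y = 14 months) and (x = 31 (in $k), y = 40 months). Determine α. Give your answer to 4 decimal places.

Indifference: 425^α · 14^(1−α) = 31^α · 40^(1−α).
Taking logs: α·ln 425 + (1−α)·ln 14 = α·ln 31 + (1−α)·ln 40, i.e. α·2.6181020 = (1−α)·1.0498221.
Thus α·(3.6679241) = 1.0498221, so α = 1.0498221/3.6679241 ≈ 0.2862.

α ≈ 0.2862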